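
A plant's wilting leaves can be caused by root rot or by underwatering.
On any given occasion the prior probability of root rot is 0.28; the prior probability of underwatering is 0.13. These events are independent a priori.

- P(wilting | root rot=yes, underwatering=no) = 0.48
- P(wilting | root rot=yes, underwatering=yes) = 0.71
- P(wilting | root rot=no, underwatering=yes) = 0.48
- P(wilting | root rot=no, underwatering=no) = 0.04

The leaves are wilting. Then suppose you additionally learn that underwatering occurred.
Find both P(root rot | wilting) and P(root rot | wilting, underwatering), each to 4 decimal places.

P(root rot | wilting) ≈ 0.6711; P(root rot | wilting, underwatering) ≈ 0.3652

P(wilting) = 0.04·0.72·0.87 + 0.48·0.72·0.13 + 0.48·0.28·0.87 + 0.71·0.28·0.13 = 0.025056 + 0.044928 + 0.116928 + 0.025844 = 0.212756
Restricting to configurations with root rot present: 0.116928 + 0.025844 = 0.142772.
P(root rot | wilting) = 0.142772 / 0.212756 ≈ 0.6711

With the extra evidence:
P(wilting | underwatering) = 0.48×0.72 + 0.71×0.28 = 0.345600 + 0.198800 = 0.544400
Restricting to configurations with root rot present: 0.71×0.28 = 0.198800.
Hence the posterior is 0.198800/0.544400 ≈ 0.3652.
— underwatering explains away the evidence for root rot.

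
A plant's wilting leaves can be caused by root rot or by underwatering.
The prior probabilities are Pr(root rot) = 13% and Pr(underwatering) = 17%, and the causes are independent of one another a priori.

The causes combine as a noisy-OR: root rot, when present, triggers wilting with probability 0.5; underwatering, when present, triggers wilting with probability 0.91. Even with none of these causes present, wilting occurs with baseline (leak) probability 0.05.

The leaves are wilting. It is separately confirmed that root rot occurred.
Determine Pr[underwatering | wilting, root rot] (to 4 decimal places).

Pr[underwatering | wilting, root rot] ≈ 0.2719

Under noisy-OR, P(wilting | causes) = 1 − (1−0.05)·∏(1−qᵢ) over the active causes.
By total probability over both values of underwatering:
  P(wilting | root rot) = 0.525*0.83 + 0.95725*0.17
        = 0.435750 + 0.162733 = 0.598483
Configurations with underwatering contribute 0.162733, so
  P(underwatering | wilting, root rot) = 0.162733 / 0.598483 ≈ 0.2719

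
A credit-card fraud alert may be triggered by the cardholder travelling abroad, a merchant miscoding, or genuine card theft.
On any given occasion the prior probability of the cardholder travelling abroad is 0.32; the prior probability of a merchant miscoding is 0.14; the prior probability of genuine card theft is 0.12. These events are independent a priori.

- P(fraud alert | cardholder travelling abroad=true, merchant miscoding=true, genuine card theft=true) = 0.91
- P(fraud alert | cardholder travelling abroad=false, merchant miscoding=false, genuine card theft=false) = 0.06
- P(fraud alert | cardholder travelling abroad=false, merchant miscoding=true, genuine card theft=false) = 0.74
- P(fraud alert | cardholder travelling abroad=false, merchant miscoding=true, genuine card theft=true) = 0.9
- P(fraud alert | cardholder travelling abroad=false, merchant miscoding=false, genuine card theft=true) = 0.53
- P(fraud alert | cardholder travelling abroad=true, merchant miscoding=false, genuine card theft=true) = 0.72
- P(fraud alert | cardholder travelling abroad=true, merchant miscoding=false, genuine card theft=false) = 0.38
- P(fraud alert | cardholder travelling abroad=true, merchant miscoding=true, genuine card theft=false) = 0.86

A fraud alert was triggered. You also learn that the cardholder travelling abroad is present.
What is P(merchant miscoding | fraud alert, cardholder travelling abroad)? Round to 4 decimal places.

P(merchant miscoding | fraud alert, cardholder travelling abroad) ≈ 0.2509

P(fraud alert | cardholder travelling abroad) = 0.38×0.86×0.88 + 0.72×0.86×0.12 + 0.86×0.14×0.88 + 0.91×0.14×0.12 = 0.287584 + 0.074304 + 0.105952 + 0.015288 = 0.483128
Restricting to configurations with merchant miscoding present: 0.105952 + 0.015288 = 0.121240.
So P(merchant miscoding | fraud alert, cardholder travelling abroad) = 0.121240/0.483128 ≈ 0.2509.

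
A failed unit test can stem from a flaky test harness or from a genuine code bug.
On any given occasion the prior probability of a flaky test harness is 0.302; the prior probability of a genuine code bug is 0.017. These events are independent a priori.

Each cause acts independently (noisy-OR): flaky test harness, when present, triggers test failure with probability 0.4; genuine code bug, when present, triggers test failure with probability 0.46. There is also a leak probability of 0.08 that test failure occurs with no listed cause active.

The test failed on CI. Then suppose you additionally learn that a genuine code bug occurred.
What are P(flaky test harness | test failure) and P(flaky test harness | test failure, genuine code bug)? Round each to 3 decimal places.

Under noisy-OR, P(test failure | causes) = 1 − (1−0.08)·∏(1−qᵢ) over the active causes.
Enumerate the 4 (flaky test harness, genuine code bug) configurations and weight by the priors:
  P(test failure) = 0.08·0.698·0.983 + 0.5032·0.698·0.017 + 0.448·0.302·0.983 + 0.70192·0.302·0.017
        = 0.054891 + 0.005971 + 0.132996 + 0.003604 = 0.197462
Configurations with flaky test harness contribute 0.136600, so
  P(flaky test harness | test failure) = 0.136600 / 0.197462 ≈ 0.692

With the extra evidence:
P(test failure | genuine code bug) = 0.5032·0.698 + 0.70192·0.302 = 0.351234 + 0.211980 = 0.563214
The flaky test harness-present share is 0.70192·0.302 = 0.211980.
Hence the posterior is 0.211980/0.563214 ≈ 0.376.

P(flaky test harness | test failure) ≈ 0.692; P(flaky test harness | test failure, genuine code bug) ≈ 0.376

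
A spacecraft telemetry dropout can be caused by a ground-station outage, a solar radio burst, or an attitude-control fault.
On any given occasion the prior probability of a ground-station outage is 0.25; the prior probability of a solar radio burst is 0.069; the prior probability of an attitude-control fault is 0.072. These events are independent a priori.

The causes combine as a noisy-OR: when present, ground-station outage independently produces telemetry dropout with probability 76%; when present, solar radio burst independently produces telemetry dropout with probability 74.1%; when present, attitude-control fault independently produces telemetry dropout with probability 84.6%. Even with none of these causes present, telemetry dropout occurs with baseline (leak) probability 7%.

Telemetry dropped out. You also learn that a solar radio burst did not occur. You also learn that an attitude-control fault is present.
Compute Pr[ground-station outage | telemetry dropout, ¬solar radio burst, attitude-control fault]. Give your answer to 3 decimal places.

Pr[ground-station outage | telemetry dropout, ¬solar radio burst, attitude-control fault] ≈ 0.273

Under noisy-OR, P(telemetry dropout | causes) = 1 − (1−0.07)·∏(1−qᵢ) over the active causes.
Sum P(telemetry dropout|·) weighted by the priors over both values of ground-station outage:
  P(telemetry dropout | ¬solar radio burst, attitude-control fault) = 0.85678×0.75 + 0.965627×0.25
        = 0.642585 + 0.241407 = 0.883992
The terms with ground-station outage present sum to 0.241407, so
  P(ground-station outage | telemetry dropout, ¬solar radio burst, attitude-control fault) = 0.241407 / 0.883992 ≈ 0.273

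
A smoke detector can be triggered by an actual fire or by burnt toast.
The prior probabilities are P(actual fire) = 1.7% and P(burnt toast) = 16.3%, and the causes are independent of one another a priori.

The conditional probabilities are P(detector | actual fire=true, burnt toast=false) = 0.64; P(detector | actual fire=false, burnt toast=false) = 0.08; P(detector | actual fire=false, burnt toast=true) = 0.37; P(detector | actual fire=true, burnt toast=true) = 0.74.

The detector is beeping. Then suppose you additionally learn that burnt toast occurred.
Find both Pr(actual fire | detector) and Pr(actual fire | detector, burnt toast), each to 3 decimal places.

Enumerate the 4 (actual fire, burnt toast) configurations and weight by the priors:
  P(detector) = 0.08*0.983*0.837 + 0.37*0.983*0.163 + 0.64*0.017*0.837 + 0.74*0.017*0.163
        = 0.065822 + 0.059285 + 0.009107 + 0.002051 = 0.136265
The terms with actual fire present sum to 0.011158, so
  P(actual fire | detector) = 0.011158 / 0.136265 ≈ 0.082

Now also conditioning on burnt toast=true:
Numerator (weight on configurations with actual fire): 0.74*0.017 = 0.012580
Normalizer over all consistent configurations: 0.37*0.983 + 0.74*0.017 = 0.376290
Posterior = 0.012580 / 0.376290 ≈ 0.033

Pr(actual fire | detector) ≈ 0.082; Pr(actual fire | detector, burnt toast) ≈ 0.033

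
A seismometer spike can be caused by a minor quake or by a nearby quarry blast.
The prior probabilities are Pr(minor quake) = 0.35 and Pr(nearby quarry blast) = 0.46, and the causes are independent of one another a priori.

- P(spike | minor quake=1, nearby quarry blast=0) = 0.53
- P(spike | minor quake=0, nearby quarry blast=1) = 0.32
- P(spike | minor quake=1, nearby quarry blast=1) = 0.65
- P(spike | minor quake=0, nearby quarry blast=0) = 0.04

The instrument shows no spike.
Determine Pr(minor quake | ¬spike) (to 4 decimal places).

Pr(minor quake | ¬spike) ≈ 0.2118

For the numerator, keep only minor quake=true terms: 0.088830 + 0.056350 = 0.145180
The normalizing constant is 0.96×0.65×0.54 + 0.68×0.65×0.46 + 0.47×0.35×0.54 + 0.35×0.35×0.46 = 0.685460
P(minor quake | ¬spike) = 0.145180/0.685460 ≈ 0.2118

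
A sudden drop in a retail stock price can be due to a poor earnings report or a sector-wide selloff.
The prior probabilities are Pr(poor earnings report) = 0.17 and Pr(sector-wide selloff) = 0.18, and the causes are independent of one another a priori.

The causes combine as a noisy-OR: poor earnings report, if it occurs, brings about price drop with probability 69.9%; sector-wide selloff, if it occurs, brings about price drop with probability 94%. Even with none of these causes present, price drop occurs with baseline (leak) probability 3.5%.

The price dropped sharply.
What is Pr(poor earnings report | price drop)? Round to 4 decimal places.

Under noisy-OR, P(price drop | causes) = 1 − (1−0.035)·∏(1−qᵢ) over the active causes.
Weight on poor earnings report=true, given the evidence: 0.098909 + 0.030067 = 0.128976
Normalizer over all consistent configurations: 0.035*0.83*0.82 + 0.9421*0.83*0.18 + 0.709535*0.17*0.82 + 0.982572*0.17*0.18 = 0.293547
Posterior = 0.128976 / 0.293547 ≈ 0.4394

Pr(poor earnings report | price drop) ≈ 0.4394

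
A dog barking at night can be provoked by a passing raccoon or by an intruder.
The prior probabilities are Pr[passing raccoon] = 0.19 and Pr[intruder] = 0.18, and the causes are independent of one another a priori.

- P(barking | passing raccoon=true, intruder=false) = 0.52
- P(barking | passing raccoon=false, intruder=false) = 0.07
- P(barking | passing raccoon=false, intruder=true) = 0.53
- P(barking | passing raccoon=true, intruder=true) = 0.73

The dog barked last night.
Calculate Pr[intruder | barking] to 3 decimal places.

P(barking) = 0.07×0.81×0.82 + 0.53×0.81×0.18 + 0.52×0.19×0.82 + 0.73×0.19×0.18 = 0.046494 + 0.077274 + 0.081016 + 0.024966 = 0.229750
The intruder-present share is 0.077274 + 0.024966 = 0.102240.
P(intruder | barking) = 0.102240 / 0.229750 ≈ 0.445

Pr[intruder | barking] ≈ 0.445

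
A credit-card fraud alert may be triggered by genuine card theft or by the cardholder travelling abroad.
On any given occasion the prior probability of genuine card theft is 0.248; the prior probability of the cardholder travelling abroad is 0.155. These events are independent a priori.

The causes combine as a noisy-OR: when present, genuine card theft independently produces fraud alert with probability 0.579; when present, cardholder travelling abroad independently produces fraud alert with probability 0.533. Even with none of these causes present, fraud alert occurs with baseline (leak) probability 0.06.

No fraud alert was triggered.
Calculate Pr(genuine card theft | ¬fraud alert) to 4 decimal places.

Pr(genuine card theft | ¬fraud alert) ≈ 0.1219

Under noisy-OR, P(fraud alert | causes) = 1 − (1−0.06)·∏(1−qᵢ) over the active causes.
Sum P(¬fraud alert|·) weighted by the priors over the 4 (genuine card theft, cardholder travelling abroad) configurations:
  P(¬fraud alert) = 0.94*0.752*0.845 + 0.43898*0.752*0.155 + 0.39574*0.248*0.845 + 0.184811*0.248*0.155
        = 0.597314 + 0.051168 + 0.082931 + 0.007104 = 0.738517
The terms with genuine card theft present sum to 0.090035, so
  P(genuine card theft | ¬fraud alert) = 0.090035 / 0.738517 ≈ 0.1219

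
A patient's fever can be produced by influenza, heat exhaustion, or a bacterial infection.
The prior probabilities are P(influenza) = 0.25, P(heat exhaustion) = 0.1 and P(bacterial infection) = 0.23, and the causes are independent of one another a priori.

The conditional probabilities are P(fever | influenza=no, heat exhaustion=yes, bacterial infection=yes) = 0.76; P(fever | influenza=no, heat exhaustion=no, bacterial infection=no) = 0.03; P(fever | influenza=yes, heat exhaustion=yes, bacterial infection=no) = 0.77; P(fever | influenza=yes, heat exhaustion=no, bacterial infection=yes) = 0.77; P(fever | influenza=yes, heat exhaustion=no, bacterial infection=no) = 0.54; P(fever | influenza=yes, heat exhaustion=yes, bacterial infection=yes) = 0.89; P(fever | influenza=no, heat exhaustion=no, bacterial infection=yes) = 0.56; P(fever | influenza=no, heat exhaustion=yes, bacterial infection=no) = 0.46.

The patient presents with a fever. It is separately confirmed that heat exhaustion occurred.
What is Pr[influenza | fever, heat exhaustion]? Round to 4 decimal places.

For the numerator, keep only influenza=true terms: 0.148225 + 0.051175 = 0.199400
Normalizer over all consistent configurations: 0.46·0.75·0.77 + 0.76·0.75·0.23 + 0.77·0.25·0.77 + 0.89·0.25·0.23 = 0.596150
Posterior = 0.199400 / 0.596150 ≈ 0.3345

Pr[influenza | fever, heat exhaustion] ≈ 0.3345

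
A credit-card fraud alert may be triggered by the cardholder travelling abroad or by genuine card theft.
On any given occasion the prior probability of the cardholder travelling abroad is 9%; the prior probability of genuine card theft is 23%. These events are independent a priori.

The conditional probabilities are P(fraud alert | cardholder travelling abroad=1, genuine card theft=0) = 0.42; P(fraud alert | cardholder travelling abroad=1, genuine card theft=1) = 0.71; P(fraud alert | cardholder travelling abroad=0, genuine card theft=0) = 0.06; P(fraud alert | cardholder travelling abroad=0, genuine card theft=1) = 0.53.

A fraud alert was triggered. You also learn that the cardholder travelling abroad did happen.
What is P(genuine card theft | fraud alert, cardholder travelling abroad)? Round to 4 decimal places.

P(genuine card theft | fraud alert, cardholder travelling abroad) ≈ 0.3355

Numerator (weight on configurations with genuine card theft): 0.71·0.23 = 0.163300
The normalizing constant is 0.42·0.77 + 0.71·0.23 = 0.486700
Posterior = 0.163300 / 0.486700 ≈ 0.3355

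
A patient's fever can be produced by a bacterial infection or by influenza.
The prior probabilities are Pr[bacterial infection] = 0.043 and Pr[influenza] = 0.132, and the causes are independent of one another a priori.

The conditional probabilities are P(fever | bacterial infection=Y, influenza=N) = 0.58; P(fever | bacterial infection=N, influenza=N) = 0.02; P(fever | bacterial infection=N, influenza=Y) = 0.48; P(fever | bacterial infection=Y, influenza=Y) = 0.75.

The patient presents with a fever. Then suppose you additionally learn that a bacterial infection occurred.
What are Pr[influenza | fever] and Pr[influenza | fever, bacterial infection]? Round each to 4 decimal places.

P(fever) = 0.02·0.957·0.868 + 0.48·0.957·0.132 + 0.58·0.043·0.868 + 0.75·0.043·0.132 = 0.016614 + 0.060636 + 0.021648 + 0.004257 = 0.103155
Of this, 0.064893 comes from 0.060636 + 0.004257 (the influenza=true cases).
So P(influenza | fever) = 0.064893/0.103155 ≈ 0.6291.

With the extra evidence:
P(fever | bacterial infection) = 0.58·0.868 + 0.75·0.132 = 0.503440 + 0.099000 = 0.602440
Restricting to configurations with influenza present: 0.75·0.132 = 0.099000.
P(influenza | fever, bacterial infection) = 0.099000 / 0.602440 ≈ 0.1643

Pr[influenza | fever] ≈ 0.6291; Pr[influenza | fever, bacterial infection] ≈ 0.1643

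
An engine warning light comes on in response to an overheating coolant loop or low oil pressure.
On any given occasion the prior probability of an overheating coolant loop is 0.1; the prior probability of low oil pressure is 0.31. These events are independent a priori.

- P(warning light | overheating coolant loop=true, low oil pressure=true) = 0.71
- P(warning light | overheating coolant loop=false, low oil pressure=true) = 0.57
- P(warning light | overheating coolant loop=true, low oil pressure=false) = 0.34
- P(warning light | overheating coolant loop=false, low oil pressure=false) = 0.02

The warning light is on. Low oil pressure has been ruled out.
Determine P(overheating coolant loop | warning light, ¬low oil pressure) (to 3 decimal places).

For the numerator, keep only overheating coolant loop=true terms: 0.34·0.1 = 0.034000
The normalizing constant is 0.02·0.9 + 0.34·0.1 = 0.052000
P(overheating coolant loop | warning light, ¬low oil pressure) = 0.034000/0.052000 ≈ 0.654

P(overheating coolant loop | warning light, ¬low oil pressure) ≈ 0.654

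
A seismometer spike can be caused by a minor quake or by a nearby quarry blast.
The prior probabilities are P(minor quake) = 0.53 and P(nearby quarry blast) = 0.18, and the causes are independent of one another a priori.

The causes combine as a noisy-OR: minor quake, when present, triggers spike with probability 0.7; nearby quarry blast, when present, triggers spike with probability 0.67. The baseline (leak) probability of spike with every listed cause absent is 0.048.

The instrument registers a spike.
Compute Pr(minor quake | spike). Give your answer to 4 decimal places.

Under noisy-OR, P(spike | causes) = 1 − (1−0.048)·∏(1−qᵢ) over the active causes.
Enumerate the 4 (minor quake, nearby quarry blast) configurations and weight by the priors:
  P(spike) = 0.048*0.47*0.82 + 0.68584*0.47*0.18 + 0.7144*0.53*0.82 + 0.905752*0.53*0.18
        = 0.018499 + 0.058022 + 0.310478 + 0.086409 = 0.473408
Configurations with minor quake contribute 0.396887, so
  P(minor quake | spike) = 0.396887 / 0.473408 ≈ 0.8384

Pr(minor quake | spike) ≈ 0.8384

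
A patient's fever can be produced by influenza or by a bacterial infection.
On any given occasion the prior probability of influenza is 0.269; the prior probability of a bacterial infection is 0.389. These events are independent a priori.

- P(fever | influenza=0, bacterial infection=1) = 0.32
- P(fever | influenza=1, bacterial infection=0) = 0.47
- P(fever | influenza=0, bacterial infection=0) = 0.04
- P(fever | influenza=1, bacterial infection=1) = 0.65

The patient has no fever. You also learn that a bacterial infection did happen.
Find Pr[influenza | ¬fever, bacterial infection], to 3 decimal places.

Numerator (weight on configurations with influenza): 0.35·0.269 = 0.094150
Denominator P(¬fever | bacterial infection): 0.68·0.731 + 0.35·0.269 = 0.591230
P(influenza | ¬fever, bacterial infection) = 0.094150/0.591230 ≈ 0.159

Pr[influenza | ¬fever, bacterial infection] ≈ 0.159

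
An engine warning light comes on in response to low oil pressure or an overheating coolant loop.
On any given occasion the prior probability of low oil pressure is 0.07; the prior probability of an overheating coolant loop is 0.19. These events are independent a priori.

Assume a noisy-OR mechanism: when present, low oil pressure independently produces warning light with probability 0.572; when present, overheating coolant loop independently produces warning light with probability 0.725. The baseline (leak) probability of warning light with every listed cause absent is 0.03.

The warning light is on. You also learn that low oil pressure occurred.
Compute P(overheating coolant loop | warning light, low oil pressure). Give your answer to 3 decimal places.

Under noisy-OR, P(warning light | causes) = 1 − (1−0.03)·∏(1−qᵢ) over the active causes.
By total probability over both values of overheating coolant loop:
  P(warning light | low oil pressure) = 0.58484×0.81 + 0.885831×0.19
        = 0.473720 + 0.168308 = 0.642028
Configurations with overheating coolant loop contribute 0.168308, so
  P(overheating coolant loop | warning light, low oil pressure) = 0.168308 / 0.642028 ≈ 0.262

P(overheating coolant loop | warning light, low oil pressure) ≈ 0.262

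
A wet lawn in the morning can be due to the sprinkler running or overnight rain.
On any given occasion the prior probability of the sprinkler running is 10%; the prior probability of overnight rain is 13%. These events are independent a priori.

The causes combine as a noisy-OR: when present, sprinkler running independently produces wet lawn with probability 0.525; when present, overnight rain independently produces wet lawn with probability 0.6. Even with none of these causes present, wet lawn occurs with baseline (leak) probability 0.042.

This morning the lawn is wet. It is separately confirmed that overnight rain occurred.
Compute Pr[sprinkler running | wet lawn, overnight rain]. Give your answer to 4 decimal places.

Under noisy-OR, P(wet lawn | causes) = 1 − (1−0.042)·∏(1−qᵢ) over the active causes.
By total probability over both values of sprinkler running:
  P(wet lawn | overnight rain) = 0.6168·0.9 + 0.81798·0.1
        = 0.555120 + 0.081798 = 0.636918
Keeping only the sprinkler running-present terms gives 0.081798, so
  P(sprinkler running | wet lawn, overnight rain) = 0.081798 / 0.636918 ≈ 0.1284

Pr[sprinkler running | wet lawn, overnight rain] ≈ 0.1284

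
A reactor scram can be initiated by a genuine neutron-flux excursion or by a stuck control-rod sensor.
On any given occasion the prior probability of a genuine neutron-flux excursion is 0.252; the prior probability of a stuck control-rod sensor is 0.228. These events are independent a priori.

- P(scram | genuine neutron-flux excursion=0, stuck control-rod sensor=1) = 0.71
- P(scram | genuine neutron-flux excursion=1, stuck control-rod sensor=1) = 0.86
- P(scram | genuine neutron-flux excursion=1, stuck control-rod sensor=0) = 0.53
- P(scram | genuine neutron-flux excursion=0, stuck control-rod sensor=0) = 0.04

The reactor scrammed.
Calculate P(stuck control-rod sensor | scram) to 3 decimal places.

Weight on stuck control-rod sensor=true, given the evidence: 0.121086 + 0.049412 = 0.170498
The normalizing constant is 0.04*0.748*0.772 + 0.71*0.748*0.228 + 0.53*0.252*0.772 + 0.86*0.252*0.228 = 0.296704
P(stuck control-rod sensor | scram) = 0.170498/0.296704 ≈ 0.575

P(stuck control-rod sensor | scram) ≈ 0.575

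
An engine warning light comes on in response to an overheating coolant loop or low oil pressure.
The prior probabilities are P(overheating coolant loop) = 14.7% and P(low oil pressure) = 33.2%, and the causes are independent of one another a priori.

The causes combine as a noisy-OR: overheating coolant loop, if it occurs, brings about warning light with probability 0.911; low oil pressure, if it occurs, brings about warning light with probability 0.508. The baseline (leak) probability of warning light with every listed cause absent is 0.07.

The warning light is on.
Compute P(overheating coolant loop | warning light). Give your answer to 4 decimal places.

P(overheating coolant loop | warning light) ≈ 0.4143

Under noisy-OR, P(warning light | causes) = 1 − (1−0.07)·∏(1−qᵢ) over the active causes.
P(warning light) = 0.07·0.853·0.668 + 0.54244·0.853·0.332 + 0.91723·0.147·0.668 + 0.959277·0.147·0.332 = 0.039886 + 0.153617 + 0.090068 + 0.046817 = 0.330388
Of this, 0.136885 comes from 0.090068 + 0.046817 (the overheating coolant loop=true cases).
So P(overheating coolant loop | warning light) = 0.136885/0.330388 ≈ 0.4143.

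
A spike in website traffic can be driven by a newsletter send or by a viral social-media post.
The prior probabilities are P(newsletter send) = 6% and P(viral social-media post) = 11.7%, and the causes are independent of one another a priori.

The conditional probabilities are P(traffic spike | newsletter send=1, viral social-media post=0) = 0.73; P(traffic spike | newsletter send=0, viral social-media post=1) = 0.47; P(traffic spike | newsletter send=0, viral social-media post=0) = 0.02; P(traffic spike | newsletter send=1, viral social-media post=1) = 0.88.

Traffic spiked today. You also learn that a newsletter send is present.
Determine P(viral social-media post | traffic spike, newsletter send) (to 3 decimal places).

P(viral social-media post | traffic spike, newsletter send) ≈ 0.138

By total probability over both values of viral social-media post:
  P(traffic spike | newsletter send) = 0.73*0.883 + 0.88*0.117
        = 0.644590 + 0.102960 = 0.747550
Configurations with viral social-media post contribute 0.102960, so
  P(viral social-media post | traffic spike, newsletter send) = 0.102960 / 0.747550 ≈ 0.138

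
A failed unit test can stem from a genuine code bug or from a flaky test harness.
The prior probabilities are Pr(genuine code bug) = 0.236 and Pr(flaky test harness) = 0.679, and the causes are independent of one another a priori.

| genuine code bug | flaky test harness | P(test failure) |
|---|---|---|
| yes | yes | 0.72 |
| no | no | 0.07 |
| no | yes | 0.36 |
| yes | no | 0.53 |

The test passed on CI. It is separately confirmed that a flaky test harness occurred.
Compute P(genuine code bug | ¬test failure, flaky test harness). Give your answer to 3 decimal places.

P(genuine code bug | ¬test failure, flaky test harness) ≈ 0.119

Enumerate both values of genuine code bug and weight by the priors:
  P(¬test failure | flaky test harness) = 0.64·0.764 + 0.28·0.236
        = 0.488960 + 0.066080 = 0.555040
Configurations with genuine code bug contribute 0.066080, so
  P(genuine code bug | ¬test failure, flaky test harness) = 0.066080 / 0.555040 ≈ 0.119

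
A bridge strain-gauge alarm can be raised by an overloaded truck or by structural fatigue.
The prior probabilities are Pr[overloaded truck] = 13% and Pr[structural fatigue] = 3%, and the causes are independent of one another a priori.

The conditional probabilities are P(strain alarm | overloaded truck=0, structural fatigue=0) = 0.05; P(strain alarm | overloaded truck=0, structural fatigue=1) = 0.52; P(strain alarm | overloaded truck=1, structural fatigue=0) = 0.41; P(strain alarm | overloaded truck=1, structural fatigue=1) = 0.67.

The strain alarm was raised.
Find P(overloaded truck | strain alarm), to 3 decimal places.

P(strain alarm) = 0.05·0.87·0.97 + 0.52·0.87·0.03 + 0.41·0.13·0.97 + 0.67·0.13·0.03 = 0.042195 + 0.013572 + 0.051701 + 0.002613 = 0.110081
Of this, 0.054314 comes from 0.051701 + 0.002613 (the overloaded truck=true cases).
Hence the posterior is 0.054314/0.110081 ≈ 0.493.

P(overloaded truck | strain alarm) ≈ 0.493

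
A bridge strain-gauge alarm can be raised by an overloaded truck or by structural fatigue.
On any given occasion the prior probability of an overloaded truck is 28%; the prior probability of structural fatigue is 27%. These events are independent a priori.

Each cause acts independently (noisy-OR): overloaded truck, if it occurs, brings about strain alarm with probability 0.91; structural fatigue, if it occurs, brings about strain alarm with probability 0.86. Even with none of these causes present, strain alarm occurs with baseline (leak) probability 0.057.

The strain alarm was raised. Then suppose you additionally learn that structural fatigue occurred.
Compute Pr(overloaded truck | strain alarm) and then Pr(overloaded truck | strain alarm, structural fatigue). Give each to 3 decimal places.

Pr(overloaded truck | strain alarm) ≈ 0.568; Pr(overloaded truck | strain alarm, structural fatigue) ≈ 0.307

Under noisy-OR, P(strain alarm | causes) = 1 − (1−0.057)·∏(1−qᵢ) over the active causes.
P(strain alarm) = 0.057×0.72×0.73 + 0.86798×0.72×0.27 + 0.91513×0.28×0.73 + 0.988118×0.28×0.27 = 0.029959 + 0.168735 + 0.187053 + 0.074702 = 0.460449
Restricting to configurations with overloaded truck present: 0.187053 + 0.074702 = 0.261755.
P(overloaded truck | strain alarm) = 0.261755 / 0.460449 ≈ 0.568

Now condition on the additional information:
For the numerator, keep only overloaded truck=true terms: 0.988118×0.28 = 0.276673
Denominator P(strain alarm | structural fatigue): 0.86798×0.72 + 0.988118×0.28 = 0.901619
Posterior = 0.276673 / 0.901619 ≈ 0.307
Conditioning on structural fatigue lowers the posterior on overloaded truck: the classic explaining-away effect in a common-effect structure.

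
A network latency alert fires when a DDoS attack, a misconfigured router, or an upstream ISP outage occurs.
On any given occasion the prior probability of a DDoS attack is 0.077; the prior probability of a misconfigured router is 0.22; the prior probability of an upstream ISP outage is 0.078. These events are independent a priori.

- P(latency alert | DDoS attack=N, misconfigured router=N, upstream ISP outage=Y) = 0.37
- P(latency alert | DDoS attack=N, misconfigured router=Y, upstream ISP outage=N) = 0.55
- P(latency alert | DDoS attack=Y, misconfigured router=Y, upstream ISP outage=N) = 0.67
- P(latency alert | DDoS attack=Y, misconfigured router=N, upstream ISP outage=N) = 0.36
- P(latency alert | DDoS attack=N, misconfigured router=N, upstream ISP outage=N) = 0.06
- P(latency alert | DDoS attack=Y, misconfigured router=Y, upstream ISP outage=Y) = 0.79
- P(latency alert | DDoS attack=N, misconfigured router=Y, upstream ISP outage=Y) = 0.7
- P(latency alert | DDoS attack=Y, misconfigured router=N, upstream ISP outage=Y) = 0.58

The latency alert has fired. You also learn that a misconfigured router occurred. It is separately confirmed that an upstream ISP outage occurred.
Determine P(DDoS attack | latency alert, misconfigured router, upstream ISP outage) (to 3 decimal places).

Enumerate both values of DDoS attack and weight by the priors:
  P(latency alert | misconfigured router, upstream ISP outage) = 0.7×0.923 + 0.79×0.077
        = 0.646100 + 0.060830 = 0.706930
Configurations with DDoS attack contribute 0.060830, so
  P(DDoS attack | latency alert, misconfigured router, upstream ISP outage) = 0.060830 / 0.706930 ≈ 0.086

P(DDoS attack | latency alert, misconfigured router, upstream ISP outage) ≈ 0.086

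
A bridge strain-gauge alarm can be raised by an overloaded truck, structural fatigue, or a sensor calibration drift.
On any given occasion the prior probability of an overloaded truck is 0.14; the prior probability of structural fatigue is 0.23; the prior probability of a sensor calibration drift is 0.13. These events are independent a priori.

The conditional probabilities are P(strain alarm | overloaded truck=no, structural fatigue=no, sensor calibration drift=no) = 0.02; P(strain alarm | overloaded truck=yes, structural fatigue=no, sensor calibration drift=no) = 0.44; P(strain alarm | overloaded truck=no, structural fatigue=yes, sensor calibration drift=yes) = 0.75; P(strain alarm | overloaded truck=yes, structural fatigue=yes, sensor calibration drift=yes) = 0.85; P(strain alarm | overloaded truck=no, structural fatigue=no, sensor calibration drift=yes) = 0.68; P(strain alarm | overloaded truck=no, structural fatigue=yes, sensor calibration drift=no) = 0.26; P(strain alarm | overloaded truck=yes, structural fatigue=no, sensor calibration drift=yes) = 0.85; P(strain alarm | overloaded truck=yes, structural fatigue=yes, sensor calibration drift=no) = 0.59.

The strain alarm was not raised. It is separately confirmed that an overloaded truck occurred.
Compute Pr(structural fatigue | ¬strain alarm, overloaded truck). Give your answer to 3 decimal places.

Pr(structural fatigue | ¬strain alarm, overloaded truck) ≈ 0.182

For the numerator, keep only structural fatigue=true terms: 0.082041 + 0.004485 = 0.086526
Normalizer over all consistent configurations: 0.56*0.77*0.87 + 0.15*0.77*0.13 + 0.41*0.23*0.87 + 0.15*0.23*0.13 = 0.476685
P(structural fatigue | ¬strain alarm, overloaded truck) = 0.086526/0.476685 ≈ 0.182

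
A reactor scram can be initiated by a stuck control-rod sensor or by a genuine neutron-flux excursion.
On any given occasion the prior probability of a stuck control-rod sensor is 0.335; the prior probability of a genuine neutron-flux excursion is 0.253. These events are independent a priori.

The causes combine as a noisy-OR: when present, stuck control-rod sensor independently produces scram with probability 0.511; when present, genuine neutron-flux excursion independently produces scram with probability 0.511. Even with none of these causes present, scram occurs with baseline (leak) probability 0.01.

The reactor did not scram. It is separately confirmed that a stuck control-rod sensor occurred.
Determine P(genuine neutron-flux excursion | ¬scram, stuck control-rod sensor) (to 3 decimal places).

P(genuine neutron-flux excursion | ¬scram, stuck control-rod sensor) ≈ 0.142

Under noisy-OR, P(scram | causes) = 1 − (1−0.01)·∏(1−qᵢ) over the active causes.
P(¬scram | stuck control-rod sensor) = 0.48411×0.747 + 0.23673×0.253 = 0.361630 + 0.059893 = 0.421523
The genuine neutron-flux excursion-present share is 0.23673×0.253 = 0.059893.
Hence the posterior is 0.059893/0.421523 ≈ 0.142.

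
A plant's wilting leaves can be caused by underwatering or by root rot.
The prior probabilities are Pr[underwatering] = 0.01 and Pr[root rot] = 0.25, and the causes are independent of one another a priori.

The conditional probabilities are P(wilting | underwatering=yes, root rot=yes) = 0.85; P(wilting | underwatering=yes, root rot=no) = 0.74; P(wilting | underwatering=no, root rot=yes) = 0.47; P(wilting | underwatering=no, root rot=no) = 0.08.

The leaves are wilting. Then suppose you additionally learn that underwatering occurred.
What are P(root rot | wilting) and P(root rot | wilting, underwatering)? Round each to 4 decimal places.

Numerator (weight on configurations with root rot): 0.116325 + 0.002125 = 0.118450
Normalizer over all consistent configurations: 0.08·0.99·0.75 + 0.47·0.99·0.25 + 0.74·0.01·0.75 + 0.85·0.01·0.25 = 0.183400
P(root rot | wilting) = 0.118450/0.183400 ≈ 0.6459

Now also conditioning on underwatering=true:
Enumerate both values of root rot and weight by the priors:
  P(wilting | underwatering) = 0.74*0.75 + 0.85*0.25
        = 0.555000 + 0.212500 = 0.767500
The terms with root rot present sum to 0.212500, so
  P(root rot | wilting, underwatering) = 0.212500 / 0.767500 ≈ 0.2769
— underwatering explains away the evidence for root rot.

P(root rot | wilting) ≈ 0.6459; P(root rot | wilting, underwatering) ≈ 0.2769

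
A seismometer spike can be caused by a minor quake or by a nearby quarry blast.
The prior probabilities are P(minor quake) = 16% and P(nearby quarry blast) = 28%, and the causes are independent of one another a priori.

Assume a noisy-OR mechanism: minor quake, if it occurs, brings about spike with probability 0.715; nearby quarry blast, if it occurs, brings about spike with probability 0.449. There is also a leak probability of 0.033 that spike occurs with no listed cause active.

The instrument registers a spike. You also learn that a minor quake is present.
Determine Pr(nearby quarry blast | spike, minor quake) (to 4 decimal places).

Pr(nearby quarry blast | spike, minor quake) ≈ 0.3129

Under noisy-OR, P(spike | causes) = 1 − (1−0.033)·∏(1−qᵢ) over the active causes.
P(spike | minor quake) = 0.724405×0.72 + 0.848147×0.28 = 0.521572 + 0.237481 = 0.759053
The nearby quarry blast-present share is 0.848147×0.28 = 0.237481.
So P(nearby quarry blast | spike, minor quake) = 0.237481/0.759053 ≈ 0.3129.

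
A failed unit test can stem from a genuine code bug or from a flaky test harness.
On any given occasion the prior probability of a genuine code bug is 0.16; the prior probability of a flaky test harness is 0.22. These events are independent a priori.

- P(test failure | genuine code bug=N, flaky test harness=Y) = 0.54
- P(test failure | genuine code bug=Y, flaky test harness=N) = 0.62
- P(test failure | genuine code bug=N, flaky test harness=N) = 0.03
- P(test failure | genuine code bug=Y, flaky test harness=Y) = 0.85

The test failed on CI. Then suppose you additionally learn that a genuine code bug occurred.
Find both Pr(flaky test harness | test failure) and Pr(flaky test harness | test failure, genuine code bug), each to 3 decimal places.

Weight on flaky test harness=true, given the evidence: 0.099792 + 0.029920 = 0.129712
The normalizing constant is 0.03×0.84×0.78 + 0.54×0.84×0.22 + 0.62×0.16×0.78 + 0.85×0.16×0.22 = 0.226744
P(flaky test harness | test failure) = 0.129712/0.226744 ≈ 0.572

Now also conditioning on genuine code bug=true:
For the numerator, keep only flaky test harness=true terms: 0.85×0.22 = 0.187000
Denominator P(test failure | genuine code bug): 0.62×0.78 + 0.85×0.22 = 0.670600
P(flaky test harness | test failure, genuine code bug) = 0.187000/0.670600 ≈ 0.279
— genuine code bug explains away the evidence for flaky test harness.

Pr(flaky test harness | test failure) ≈ 0.572; Pr(flaky test harness | test failure, genuine code bug) ≈ 0.279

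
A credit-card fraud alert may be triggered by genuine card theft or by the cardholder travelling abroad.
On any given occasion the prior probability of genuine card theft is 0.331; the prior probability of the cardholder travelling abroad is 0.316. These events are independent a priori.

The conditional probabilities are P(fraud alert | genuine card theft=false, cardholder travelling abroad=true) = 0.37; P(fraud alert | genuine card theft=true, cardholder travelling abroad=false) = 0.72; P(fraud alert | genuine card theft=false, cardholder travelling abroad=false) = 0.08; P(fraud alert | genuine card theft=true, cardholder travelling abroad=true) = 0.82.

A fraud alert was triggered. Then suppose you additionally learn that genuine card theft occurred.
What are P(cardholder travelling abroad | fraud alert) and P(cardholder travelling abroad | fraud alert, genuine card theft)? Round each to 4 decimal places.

For the numerator, keep only cardholder travelling abroad=true terms: 0.078219 + 0.085769 = 0.163988
Normalizer over all consistent configurations: 0.08×0.669×0.684 + 0.37×0.669×0.316 + 0.72×0.331×0.684 + 0.82×0.331×0.316 = 0.363607
Posterior = 0.163988 / 0.363607 ≈ 0.4510

With the extra evidence:
Sum P(fraud alert|·) weighted by the priors over both values of cardholder travelling abroad:
  P(fraud alert | genuine card theft) = 0.72*0.684 + 0.82*0.316
        = 0.492480 + 0.259120 = 0.751600
The terms with cardholder travelling abroad present sum to 0.259120, so
  P(cardholder travelling abroad | fraud alert, genuine card theft) = 0.259120 / 0.751600 ≈ 0.3448

P(cardholder travelling abroad | fraud alert) ≈ 0.4510; P(cardholder travelling abroad | fraud alert, genuine card theft) ≈ 0.3448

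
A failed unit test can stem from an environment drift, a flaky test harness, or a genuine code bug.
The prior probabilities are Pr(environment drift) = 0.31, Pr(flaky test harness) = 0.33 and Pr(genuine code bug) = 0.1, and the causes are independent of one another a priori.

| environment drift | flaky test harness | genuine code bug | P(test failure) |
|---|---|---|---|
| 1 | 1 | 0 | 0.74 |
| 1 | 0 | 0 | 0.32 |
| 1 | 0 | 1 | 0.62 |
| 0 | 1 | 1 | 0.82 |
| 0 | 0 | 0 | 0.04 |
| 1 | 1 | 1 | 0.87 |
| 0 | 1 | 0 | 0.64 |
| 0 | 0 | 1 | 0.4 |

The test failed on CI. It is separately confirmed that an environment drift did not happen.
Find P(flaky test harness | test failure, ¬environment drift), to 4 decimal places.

Sum P(test failure|·) weighted by the priors over the 4 (flaky test harness, genuine code bug) configurations:
  P(test failure | ¬environment drift) = 0.04·0.67·0.9 + 0.4·0.67·0.1 + 0.64·0.33·0.9 + 0.82·0.33·0.1
        = 0.024120 + 0.026800 + 0.190080 + 0.027060 = 0.268060
Configurations with flaky test harness contribute 0.217140, so
  P(flaky test harness | test failure, ¬environment drift) = 0.217140 / 0.268060 ≈ 0.8100

P(flaky test harness | test failure, ¬environment drift) ≈ 0.8100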